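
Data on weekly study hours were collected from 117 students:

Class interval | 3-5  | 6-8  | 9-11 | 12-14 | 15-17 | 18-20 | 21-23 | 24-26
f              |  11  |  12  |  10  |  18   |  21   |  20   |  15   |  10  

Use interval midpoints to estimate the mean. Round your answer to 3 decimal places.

15.026

Midpoints: 4, 7, 10, 13, 16, 19, 22, 25
Σfm = 11×4 + 12×7 + 10×10 + 18×13 + 21×16 + 20×19 + 15×22 + 10×25 = 1758
n = Σf = 117
Mean = 1758 / 117 = 15.0256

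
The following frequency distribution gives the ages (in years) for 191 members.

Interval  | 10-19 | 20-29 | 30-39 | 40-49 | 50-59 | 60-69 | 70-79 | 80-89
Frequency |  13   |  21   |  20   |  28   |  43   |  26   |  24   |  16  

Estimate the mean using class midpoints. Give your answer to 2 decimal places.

51.31

Midpoints: 14.5, 24.5, 34.5, 44.5, 54.5, 64.5, 74.5, 84.5
Σfm = 13×14.5 + 21×24.5 + 20×34.5 + 28×44.5 + 43×54.5 + 26×64.5 + 24×74.5 + 16×84.5 = 9799.5
n = Σf = 191
Mean = 9799.5 / 191 = 51.3063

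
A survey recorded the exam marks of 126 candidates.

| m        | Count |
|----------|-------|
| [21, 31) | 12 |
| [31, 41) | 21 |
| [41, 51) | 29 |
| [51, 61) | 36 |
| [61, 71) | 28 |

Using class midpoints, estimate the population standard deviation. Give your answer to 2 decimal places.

12.58

Midpoints: 26, 36, 46, 56, 66
n = 126, Σfm = 6266, mean = 49.7302
Σfm² = 331556
Σf(m − x̄)² = Σfm² − (Σfm)²/n = 331556 − 6266²/126 = 19946.8254
Population variance = 19946.8254 / 126 = 158.3081
Standard deviation = √158.3081 = 12.5821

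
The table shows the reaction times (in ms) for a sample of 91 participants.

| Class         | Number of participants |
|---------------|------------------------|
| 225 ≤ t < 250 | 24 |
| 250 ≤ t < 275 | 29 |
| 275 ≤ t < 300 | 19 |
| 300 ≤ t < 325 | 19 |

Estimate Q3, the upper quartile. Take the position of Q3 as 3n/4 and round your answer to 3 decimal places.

Cumulative frequencies: 24, 53, 72, 91
n = 91; position = 3n/4 = 68.25.
This falls in the class 275 ≤ t < 300: L = 275, F = 53, f = 19, h = 25.
Upper quartile ≈ 275 + ((68.25 − 53) / 19) × 25 = 295.0658

295.066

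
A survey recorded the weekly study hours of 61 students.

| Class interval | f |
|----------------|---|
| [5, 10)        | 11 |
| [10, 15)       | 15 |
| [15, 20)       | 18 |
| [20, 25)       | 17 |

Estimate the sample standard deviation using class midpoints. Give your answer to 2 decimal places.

5.38

Midpoints: 7.5, 12.5, 17.5, 22.5
n = 61, Σfm = 967.5, mean = 15.8607
Σfm² = 17081.25
Σf(m − x̄)² = Σfm² − (Σfm)²/n = 17081.25 − 967.5²/61 = 1736.0656
Sample variance = 1736.0656 / 60 = 28.9344
Standard deviation = √28.9344 = 5.3791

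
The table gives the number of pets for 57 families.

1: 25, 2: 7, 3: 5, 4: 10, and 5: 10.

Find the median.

Cumulative frequencies: 25, 32, 37, 47, 57
n = 57, so the median is the value in position (n+1)/2 = 29.
Position 29 falls at value 2.

2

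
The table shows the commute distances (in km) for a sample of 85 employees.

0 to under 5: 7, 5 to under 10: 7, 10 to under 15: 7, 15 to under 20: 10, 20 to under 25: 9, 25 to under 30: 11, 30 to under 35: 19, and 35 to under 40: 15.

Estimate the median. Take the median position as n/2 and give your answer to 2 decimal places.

26.14

Cumulative frequencies: 7, 14, 21, 31, 40, 51, 70, 85
n = 85; position = n/2 = 42.5.
This falls in the class 25 to under 30: L = 25, F = 40, f = 11, h = 5.
Median ≈ 25 + ((42.5 − 40) / 11) × 5 = 26.1364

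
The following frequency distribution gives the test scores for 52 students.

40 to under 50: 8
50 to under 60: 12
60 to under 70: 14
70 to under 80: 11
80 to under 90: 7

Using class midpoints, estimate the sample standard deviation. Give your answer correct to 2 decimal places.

Midpoints: 45, 55, 65, 75, 85
n = 52, Σfm = 3350, mean = 64.4231
Σfm² = 224100
Σf(m − x̄)² = Σfm² − (Σfm)²/n = 224100 − 3350²/52 = 8282.6923
Sample variance = 8282.6923 / 51 = 162.4057
Standard deviation = √162.4057 = 12.7439

12.74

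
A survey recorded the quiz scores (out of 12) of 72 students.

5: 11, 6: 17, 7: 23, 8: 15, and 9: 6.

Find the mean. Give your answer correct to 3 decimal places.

6.833

Values: 5, 6, 7, 8, 9
Σfx = 11×5 + 17×6 + 23×7 + 15×8 + 6×9 = 492
n = Σf = 72
Mean = 492 / 72 = 6.8333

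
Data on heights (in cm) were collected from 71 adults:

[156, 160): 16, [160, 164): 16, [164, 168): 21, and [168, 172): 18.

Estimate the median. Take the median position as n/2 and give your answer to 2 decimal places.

Cumulative frequencies: 16, 32, 53, 71
n = 71; position = n/2 = 35.5.
This falls in the class [164, 168): L = 164, F = 32, f = 21, h = 4.
Median ≈ 164 + ((35.5 − 32) / 21) × 4 = 164.6667

164.67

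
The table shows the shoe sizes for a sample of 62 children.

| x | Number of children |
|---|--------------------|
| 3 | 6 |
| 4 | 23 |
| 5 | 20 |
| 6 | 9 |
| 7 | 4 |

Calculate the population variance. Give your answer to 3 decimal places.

1.077

Values: 3, 4, 5, 6, 7
n = 62, Σfx = 292, mean = 4.7097
Σfx² = 1442
Σf(x − x̄)² = Σfx² − (Σfx)²/n = 1442 − 292²/62 = 66.7742
Population variance = 66.7742 / 62 = 1.0770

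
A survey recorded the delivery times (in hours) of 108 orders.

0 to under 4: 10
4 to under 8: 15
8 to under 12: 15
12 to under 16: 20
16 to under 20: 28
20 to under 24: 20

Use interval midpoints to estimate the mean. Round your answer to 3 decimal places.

Midpoints: 2, 6, 10, 14, 18, 22
Σfm = 10×2 + 15×6 + 15×10 + 20×14 + 28×18 + 20×22 = 1484
n = Σf = 108
Mean = 1484 / 108 = 13.7407

13.741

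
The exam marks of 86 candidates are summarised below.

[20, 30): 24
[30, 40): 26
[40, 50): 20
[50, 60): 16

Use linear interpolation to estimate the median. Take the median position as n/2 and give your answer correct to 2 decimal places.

Cumulative frequencies: 24, 50, 70, 86
n = 86; position = n/2 = 43.
This falls in the class [30, 40): L = 30, F = 24, f = 26, h = 10.
Median ≈ 30 + ((43 − 24) / 26) × 10 = 37.3077

37.31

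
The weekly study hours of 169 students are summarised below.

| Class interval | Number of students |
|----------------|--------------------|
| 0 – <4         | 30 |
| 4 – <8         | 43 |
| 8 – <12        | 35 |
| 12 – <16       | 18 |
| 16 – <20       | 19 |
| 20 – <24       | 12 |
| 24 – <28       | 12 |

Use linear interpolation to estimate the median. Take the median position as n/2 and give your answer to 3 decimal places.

Cumulative frequencies: 30, 73, 108, 126, 145, 157, 169
n = 169; position = n/2 = 84.5.
This falls in the class 8 – <12: L = 8, F = 73, f = 35, h = 4.
Median ≈ 8 + ((84.5 − 73) / 35) × 4 = 9.3143

9.314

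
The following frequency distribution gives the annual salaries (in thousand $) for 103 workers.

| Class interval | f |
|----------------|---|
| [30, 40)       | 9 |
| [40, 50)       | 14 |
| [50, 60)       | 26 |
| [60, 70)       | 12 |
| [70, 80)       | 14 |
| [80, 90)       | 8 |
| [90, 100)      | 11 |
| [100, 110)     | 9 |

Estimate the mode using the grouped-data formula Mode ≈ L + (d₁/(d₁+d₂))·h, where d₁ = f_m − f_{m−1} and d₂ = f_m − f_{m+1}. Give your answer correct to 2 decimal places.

Modal class: [50, 60) (highest frequency 26).
d₁ = 26 − 14 = 12, d₂ = 26 − 12 = 14
Mode ≈ 50 + (12/(12+14)) × 10 = 50 + 4.6154 = 54.6154

54.62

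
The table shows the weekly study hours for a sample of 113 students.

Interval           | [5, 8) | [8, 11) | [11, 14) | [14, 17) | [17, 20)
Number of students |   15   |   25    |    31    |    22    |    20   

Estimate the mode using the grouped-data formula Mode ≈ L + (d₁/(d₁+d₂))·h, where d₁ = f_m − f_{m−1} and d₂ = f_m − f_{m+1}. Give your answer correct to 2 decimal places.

Modal class: [11, 14) (highest frequency 31).
d₁ = 31 − 25 = 6, d₂ = 31 − 22 = 9
Mode ≈ 11 + (6/(6+9)) × 3 = 11 + 1.2000 = 12.2000

12.20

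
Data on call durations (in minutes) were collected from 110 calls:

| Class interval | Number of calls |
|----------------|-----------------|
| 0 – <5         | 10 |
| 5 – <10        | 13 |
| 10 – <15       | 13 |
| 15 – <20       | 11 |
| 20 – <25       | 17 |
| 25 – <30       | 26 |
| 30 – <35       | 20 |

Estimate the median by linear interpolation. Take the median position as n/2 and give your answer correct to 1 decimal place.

Cumulative frequencies: 10, 23, 36, 47, 64, 90, 110
n = 110; position = n/2 = 55.
This falls in the class 20 – <25: L = 20, F = 47, f = 17, h = 5.
Median ≈ 20 + ((55 − 47) / 17) × 5 = 22.3529

22.4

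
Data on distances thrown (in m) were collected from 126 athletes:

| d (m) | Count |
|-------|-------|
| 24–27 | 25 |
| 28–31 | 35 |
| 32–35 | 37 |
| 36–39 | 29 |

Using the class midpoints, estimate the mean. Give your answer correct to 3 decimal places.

Midpoints: 25.5, 29.5, 33.5, 37.5
Σfm = 25×25.5 + 35×29.5 + 37×33.5 + 29×37.5 = 3997
n = Σf = 126
Mean = 3997 / 126 = 31.7222

31.722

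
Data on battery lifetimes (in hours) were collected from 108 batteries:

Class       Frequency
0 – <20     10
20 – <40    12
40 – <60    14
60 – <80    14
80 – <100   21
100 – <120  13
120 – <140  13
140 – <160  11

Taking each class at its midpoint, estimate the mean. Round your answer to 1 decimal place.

Midpoints: 10, 30, 50, 70, 90, 110, 130, 150
Σfm = 10×10 + 12×30 + 14×50 + 14×70 + 21×90 + 13×110 + 13×130 + 11×150 = 8800
n = Σf = 108
Mean = 8800 / 108 = 81.4815

81.5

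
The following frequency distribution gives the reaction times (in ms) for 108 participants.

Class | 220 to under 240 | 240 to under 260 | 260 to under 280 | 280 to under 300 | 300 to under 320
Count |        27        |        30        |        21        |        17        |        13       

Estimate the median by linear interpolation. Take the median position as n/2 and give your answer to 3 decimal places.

Cumulative frequencies: 27, 57, 78, 95, 108
n = 108; position = n/2 = 54.
This falls in the class 240 to under 260: L = 240, F = 27, f = 30, h = 20.
Median ≈ 240 + ((54 − 27) / 30) × 20 = 258.0000

258.000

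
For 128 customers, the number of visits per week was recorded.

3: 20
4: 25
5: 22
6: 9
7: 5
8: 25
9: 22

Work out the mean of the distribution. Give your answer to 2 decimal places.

Values: 3, 4, 5, 6, 7, 8, 9
Σfx = 20×3 + 25×4 + 22×5 + 9×6 + 5×7 + 25×8 + 22×9 = 757
n = Σf = 128
Mean = 757 / 128 = 5.9141

5.91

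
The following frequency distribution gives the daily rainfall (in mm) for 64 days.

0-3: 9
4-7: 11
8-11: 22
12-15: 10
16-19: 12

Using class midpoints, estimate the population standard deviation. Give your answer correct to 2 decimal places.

5.11

Midpoints: 1.5, 5.5, 9.5, 13.5, 17.5
n = 64, Σfm = 628, mean = 9.8125
Σfm² = 7836
Σf(m − x̄)² = Σfm² − (Σfm)²/n = 7836 − 628²/64 = 1673.7500
Population variance = 1673.7500 / 64 = 26.1523
Standard deviation = √26.1523 = 5.1139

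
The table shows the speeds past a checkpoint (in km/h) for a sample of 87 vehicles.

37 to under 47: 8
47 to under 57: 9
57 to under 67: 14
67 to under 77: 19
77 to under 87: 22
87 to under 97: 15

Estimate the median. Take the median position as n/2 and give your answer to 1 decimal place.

73.6

Cumulative frequencies: 8, 17, 31, 50, 72, 87
n = 87; position = n/2 = 43.5.
This falls in the class 67 to under 77: L = 67, F = 31, f = 19, h = 10.
Median ≈ 67 + ((43.5 − 31) / 19) × 10 = 73.5789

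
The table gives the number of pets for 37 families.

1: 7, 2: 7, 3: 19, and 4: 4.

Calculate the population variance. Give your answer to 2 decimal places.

0.84

Values: 1, 2, 3, 4
n = 37, Σfx = 94, mean = 2.5405
Σfx² = 270
Σf(x − x̄)² = Σfx² − (Σfx)²/n = 270 − 94²/37 = 31.1892
Population variance = 31.1892 / 37 = 0.8430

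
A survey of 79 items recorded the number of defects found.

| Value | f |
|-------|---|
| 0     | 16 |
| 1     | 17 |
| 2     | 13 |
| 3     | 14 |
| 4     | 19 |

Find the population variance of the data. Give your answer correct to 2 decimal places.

2.16

Values: 0, 1, 2, 3, 4
n = 79, Σfx = 161, mean = 2.0380
Σfx² = 499
Σf(x − x̄)² = Σfx² − (Σfx)²/n = 499 − 161²/79 = 170.8861
Population variance = 170.8861 / 79 = 2.1631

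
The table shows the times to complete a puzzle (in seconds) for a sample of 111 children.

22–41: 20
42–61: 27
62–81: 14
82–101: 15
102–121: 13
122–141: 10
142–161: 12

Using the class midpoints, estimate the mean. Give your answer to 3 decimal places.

80.869

Midpoints: 31.5, 51.5, 71.5, 91.5, 111.5, 131.5, 151.5
Σfm = 20×31.5 + 27×51.5 + 14×71.5 + 15×91.5 + 13×111.5 + 10×131.5 + 12×151.5 = 8976.5
n = Σf = 111
Mean = 8976.5 / 111 = 80.8694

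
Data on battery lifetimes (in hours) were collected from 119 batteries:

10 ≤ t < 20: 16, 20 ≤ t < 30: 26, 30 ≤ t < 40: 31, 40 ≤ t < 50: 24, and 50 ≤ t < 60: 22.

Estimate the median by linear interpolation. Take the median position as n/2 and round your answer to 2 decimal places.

Cumulative frequencies: 16, 42, 73, 97, 119
n = 119; position = n/2 = 59.5.
This falls in the class 30 ≤ t < 40: L = 30, F = 42, f = 31, h = 10.
Median ≈ 30 + ((59.5 − 42) / 31) × 10 = 35.6452

35.65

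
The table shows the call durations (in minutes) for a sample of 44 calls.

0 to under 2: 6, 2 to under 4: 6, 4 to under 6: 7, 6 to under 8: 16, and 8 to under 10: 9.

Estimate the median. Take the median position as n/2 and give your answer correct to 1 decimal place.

Cumulative frequencies: 6, 12, 19, 35, 44
n = 44; position = n/2 = 22.
This falls in the class 6 to under 8: L = 6, F = 19, f = 16, h = 2.
Median ≈ 6 + ((22 − 19) / 16) × 2 = 6.3750

6.4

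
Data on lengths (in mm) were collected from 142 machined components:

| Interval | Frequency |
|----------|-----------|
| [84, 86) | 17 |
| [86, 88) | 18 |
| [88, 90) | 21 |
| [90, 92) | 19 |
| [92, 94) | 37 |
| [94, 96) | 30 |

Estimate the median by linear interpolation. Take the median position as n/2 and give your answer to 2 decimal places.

91.58

Cumulative frequencies: 17, 35, 56, 75, 112, 142
n = 142; position = n/2 = 71.
This falls in the class [90, 92): L = 90, F = 56, f = 19, h = 2.
Median ≈ 90 + ((71 − 56) / 19) × 2 = 91.5789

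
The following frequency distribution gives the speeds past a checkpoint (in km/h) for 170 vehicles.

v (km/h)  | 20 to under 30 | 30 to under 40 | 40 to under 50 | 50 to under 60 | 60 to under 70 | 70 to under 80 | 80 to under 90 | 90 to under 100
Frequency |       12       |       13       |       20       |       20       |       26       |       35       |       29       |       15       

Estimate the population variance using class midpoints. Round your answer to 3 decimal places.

Midpoints: 25, 35, 45, 55, 65, 75, 85, 95
n = 170, Σfm = 10960, mean = 64.4706
Σfm² = 776050
Σf(m − x̄)² = Σfm² − (Σfm)²/n = 776050 − 10960²/170 = 69452.3529
Population variance = 69452.3529 / 170 = 408.5433

408.543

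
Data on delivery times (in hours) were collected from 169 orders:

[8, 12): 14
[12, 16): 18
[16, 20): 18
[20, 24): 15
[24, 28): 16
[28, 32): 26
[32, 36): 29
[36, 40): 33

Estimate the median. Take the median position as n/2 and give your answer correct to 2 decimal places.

28.54

Cumulative frequencies: 14, 32, 50, 65, 81, 107, 136, 169
n = 169; position = n/2 = 84.5.
This falls in the class [28, 32): L = 28, F = 81, f = 26, h = 4.
Median ≈ 28 + ((84.5 − 81) / 26) × 4 = 28.5385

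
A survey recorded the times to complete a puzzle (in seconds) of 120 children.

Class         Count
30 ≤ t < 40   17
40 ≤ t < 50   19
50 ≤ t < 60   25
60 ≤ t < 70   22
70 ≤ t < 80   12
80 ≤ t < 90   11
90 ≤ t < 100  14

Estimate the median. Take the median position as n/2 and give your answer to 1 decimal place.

Cumulative frequencies: 17, 36, 61, 83, 95, 106, 120
n = 120; position = n/2 = 60.
This falls in the class 50 ≤ t < 60: L = 50, F = 36, f = 25, h = 10.
Median ≈ 50 + ((60 − 36) / 25) × 10 = 59.6000

59.6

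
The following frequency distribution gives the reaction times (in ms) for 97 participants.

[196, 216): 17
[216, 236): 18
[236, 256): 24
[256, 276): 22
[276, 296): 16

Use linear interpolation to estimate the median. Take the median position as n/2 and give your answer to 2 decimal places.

247.25

Cumulative frequencies: 17, 35, 59, 81, 97
n = 97; position = n/2 = 48.5.
This falls in the class [236, 256): L = 236, F = 35, f = 24, h = 20.
Median ≈ 236 + ((48.5 − 35) / 24) × 20 = 247.2500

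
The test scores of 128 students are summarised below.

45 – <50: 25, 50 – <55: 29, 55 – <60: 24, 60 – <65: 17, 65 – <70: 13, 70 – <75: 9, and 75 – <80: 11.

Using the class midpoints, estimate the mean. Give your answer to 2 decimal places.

58.87

Midpoints: 47.5, 52.5, 57.5, 62.5, 67.5, 72.5, 77.5
Σfm = 25×47.5 + 29×52.5 + 24×57.5 + 17×62.5 + 13×67.5 + 9×72.5 + 11×77.5 = 7535
n = Σf = 128
Mean = 7535 / 128 = 58.8672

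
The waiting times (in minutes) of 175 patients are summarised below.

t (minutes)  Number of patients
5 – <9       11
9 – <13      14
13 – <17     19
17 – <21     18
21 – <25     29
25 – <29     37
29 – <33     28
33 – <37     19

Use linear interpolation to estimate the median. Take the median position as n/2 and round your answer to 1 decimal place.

Cumulative frequencies: 11, 25, 44, 62, 91, 128, 156, 175
n = 175; position = n/2 = 87.5.
This falls in the class 21 – <25: L = 21, F = 62, f = 29, h = 4.
Median ≈ 21 + ((87.5 − 62) / 29) × 4 = 24.5172

24.5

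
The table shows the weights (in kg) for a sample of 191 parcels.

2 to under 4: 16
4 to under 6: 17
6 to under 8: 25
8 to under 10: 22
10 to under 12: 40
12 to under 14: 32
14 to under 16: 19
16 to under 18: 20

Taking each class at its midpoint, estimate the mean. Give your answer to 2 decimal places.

Midpoints: 3, 5, 7, 9, 11, 13, 15, 17
Σfm = 16×3 + 17×5 + 25×7 + 22×9 + 40×11 + 32×13 + 19×15 + 20×17 = 1987
n = Σf = 191
Mean = 1987 / 191 = 10.4031

10.40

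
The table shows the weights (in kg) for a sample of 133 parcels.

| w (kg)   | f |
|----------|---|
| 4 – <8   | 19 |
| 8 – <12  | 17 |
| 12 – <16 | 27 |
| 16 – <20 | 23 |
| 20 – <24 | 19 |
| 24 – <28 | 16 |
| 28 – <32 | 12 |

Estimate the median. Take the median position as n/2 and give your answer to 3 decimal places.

Cumulative frequencies: 19, 36, 63, 86, 105, 121, 133
n = 133; position = n/2 = 66.5.
This falls in the class 16 – <20: L = 16, F = 63, f = 23, h = 4.
Median ≈ 16 + ((66.5 − 63) / 23) × 4 = 16.6087

16.609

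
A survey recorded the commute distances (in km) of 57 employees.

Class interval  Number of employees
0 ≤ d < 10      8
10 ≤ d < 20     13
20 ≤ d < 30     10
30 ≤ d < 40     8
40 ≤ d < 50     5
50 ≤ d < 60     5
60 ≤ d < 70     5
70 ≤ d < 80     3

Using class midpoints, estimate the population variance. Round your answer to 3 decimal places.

432.133

Midpoints: 5, 15, 25, 35, 45, 55, 65, 75
n = 57, Σfm = 1815, mean = 31.8421
Σfm² = 82425
Σf(m − x̄)² = Σfm² − (Σfm)²/n = 82425 − 1815²/57 = 24631.5789
Population variance = 24631.5789 / 57 = 432.1330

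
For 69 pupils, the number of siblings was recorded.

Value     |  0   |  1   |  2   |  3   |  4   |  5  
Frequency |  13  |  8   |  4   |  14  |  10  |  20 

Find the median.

Cumulative frequencies: 13, 21, 25, 39, 49, 69
n = 69, so the median is the value in position (n+1)/2 = 35.
Position 35 falls at value 3.

3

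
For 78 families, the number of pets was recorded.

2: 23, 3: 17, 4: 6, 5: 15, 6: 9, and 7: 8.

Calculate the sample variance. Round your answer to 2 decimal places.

3.01

Values: 2, 3, 4, 5, 6, 7
n = 78, Σfx = 306, mean = 3.9231
Σfx² = 1432
Σf(x − x̄)² = Σfx² − (Σfx)²/n = 1432 − 306²/78 = 231.5385
Sample variance = 231.5385 / 77 = 3.0070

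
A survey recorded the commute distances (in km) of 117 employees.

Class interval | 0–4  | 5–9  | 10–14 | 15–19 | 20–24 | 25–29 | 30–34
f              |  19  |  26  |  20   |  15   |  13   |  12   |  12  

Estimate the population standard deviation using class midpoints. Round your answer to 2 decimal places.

9.67

Midpoints: 2, 7, 12, 17, 22, 27, 32
n = 117, Σfm = 1709, mean = 14.6068
Σfm² = 35893
Σf(m − x̄)² = Σfm² − (Σfm)²/n = 35893 − 1709²/117 = 10929.9145
Population variance = 10929.9145 / 117 = 93.4181
Standard deviation = √93.4181 = 9.6653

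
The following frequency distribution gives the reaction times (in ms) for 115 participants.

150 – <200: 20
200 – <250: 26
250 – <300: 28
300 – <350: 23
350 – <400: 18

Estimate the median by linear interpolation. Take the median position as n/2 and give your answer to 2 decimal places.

270.54

Cumulative frequencies: 20, 46, 74, 97, 115
n = 115; position = n/2 = 57.5.
This falls in the class 250 – <300: L = 250, F = 46, f = 28, h = 50.
Median ≈ 250 + ((57.5 − 46) / 28) × 50 = 270.5357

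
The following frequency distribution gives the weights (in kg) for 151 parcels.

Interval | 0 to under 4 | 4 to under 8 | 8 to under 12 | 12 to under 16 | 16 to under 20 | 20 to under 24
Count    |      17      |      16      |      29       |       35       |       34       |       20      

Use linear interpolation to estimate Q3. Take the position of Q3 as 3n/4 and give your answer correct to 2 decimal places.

Cumulative frequencies: 17, 33, 62, 97, 131, 151
n = 151; position = 3n/4 = 113.25.
This falls in the class 16 to under 20: L = 16, F = 97, f = 34, h = 4.
Upper quartile ≈ 16 + ((113.25 − 97) / 34) × 4 = 17.9118

17.91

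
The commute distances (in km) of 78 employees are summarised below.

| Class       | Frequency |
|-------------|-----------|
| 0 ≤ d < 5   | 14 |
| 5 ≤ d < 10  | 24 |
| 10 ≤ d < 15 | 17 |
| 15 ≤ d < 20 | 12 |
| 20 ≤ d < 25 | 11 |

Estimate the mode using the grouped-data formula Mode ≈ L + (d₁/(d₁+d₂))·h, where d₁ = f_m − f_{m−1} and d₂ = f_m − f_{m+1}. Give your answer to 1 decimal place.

Modal class: 5 ≤ d < 10 (highest frequency 24).
d₁ = 24 − 14 = 10, d₂ = 24 − 17 = 7
Mode ≈ 5 + (10/(10+7)) × 5 = 5 + 2.9412 = 7.9412

7.9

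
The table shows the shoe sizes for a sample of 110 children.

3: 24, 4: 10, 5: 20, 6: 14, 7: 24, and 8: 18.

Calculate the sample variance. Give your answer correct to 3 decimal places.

Values: 3, 4, 5, 6, 7, 8
n = 110, Σfx = 608, mean = 5.5273
Σfx² = 3708
Σf(x − x̄)² = Σfx² − (Σfx)²/n = 3708 − 608²/110 = 347.4182
Sample variance = 347.4182 / 109 = 3.1873

3.187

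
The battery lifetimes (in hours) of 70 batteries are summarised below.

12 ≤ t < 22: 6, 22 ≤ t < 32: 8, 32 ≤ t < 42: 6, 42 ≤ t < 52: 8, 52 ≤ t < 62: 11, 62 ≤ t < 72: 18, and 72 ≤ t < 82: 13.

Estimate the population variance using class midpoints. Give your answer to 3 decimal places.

373.959

Midpoints: 17, 27, 37, 47, 57, 67, 77
n = 70, Σfm = 3750, mean = 53.5714
Σfm² = 227070
Σf(m − x̄)² = Σfm² − (Σfm)²/n = 227070 − 3750²/70 = 26177.1429
Population variance = 26177.1429 / 70 = 373.9592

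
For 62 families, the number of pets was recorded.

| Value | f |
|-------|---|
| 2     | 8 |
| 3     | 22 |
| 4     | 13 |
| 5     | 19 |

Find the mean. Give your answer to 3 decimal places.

Values: 2, 3, 4, 5
Σfx = 8×2 + 22×3 + 13×4 + 19×5 = 229
n = Σf = 62
Mean = 229 / 62 = 3.6935

3.694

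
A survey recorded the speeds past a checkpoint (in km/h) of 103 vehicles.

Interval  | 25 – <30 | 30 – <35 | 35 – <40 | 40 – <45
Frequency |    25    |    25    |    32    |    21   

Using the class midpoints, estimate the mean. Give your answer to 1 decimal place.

Midpoints: 27.5, 32.5, 37.5, 42.5
Σfm = 25×27.5 + 25×32.5 + 32×37.5 + 21×42.5 = 3592.5
n = Σf = 103
Mean = 3592.5 / 103 = 34.8786

34.9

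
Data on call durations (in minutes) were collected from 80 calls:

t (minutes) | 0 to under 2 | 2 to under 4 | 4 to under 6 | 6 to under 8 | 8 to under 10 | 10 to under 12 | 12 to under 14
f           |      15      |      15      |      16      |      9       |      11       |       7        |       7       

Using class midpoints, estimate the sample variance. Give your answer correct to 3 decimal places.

Midpoints: 1, 3, 5, 7, 9, 11, 13
n = 80, Σfm = 470, mean = 5.8750
Σfm² = 3912
Σf(m − x̄)² = Σfm² − (Σfm)²/n = 3912 − 470²/80 = 1150.7500
Sample variance = 1150.7500 / 79 = 14.5665

14.566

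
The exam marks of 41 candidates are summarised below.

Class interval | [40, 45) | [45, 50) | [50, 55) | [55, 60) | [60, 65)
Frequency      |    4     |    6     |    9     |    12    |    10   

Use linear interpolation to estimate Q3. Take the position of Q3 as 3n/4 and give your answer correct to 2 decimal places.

Cumulative frequencies: 4, 10, 19, 31, 41
n = 41; position = 3n/4 = 30.75.
This falls in the class [55, 60): L = 55, F = 19, f = 12, h = 5.
Upper quartile ≈ 55 + ((30.75 − 19) / 12) × 5 = 59.8958

59.90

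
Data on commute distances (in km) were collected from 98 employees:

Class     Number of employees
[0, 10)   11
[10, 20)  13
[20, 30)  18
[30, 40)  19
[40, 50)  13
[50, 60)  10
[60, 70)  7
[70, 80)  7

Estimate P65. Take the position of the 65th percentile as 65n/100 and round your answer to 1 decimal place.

Cumulative frequencies: 11, 24, 42, 61, 74, 84, 91, 98
n = 98; position = 65n/100 = 63.7.
This falls in the class [40, 50): L = 40, F = 61, f = 13, h = 10.
65th percentile ≈ 40 + ((63.7 − 61) / 13) × 10 = 42.0769

42.1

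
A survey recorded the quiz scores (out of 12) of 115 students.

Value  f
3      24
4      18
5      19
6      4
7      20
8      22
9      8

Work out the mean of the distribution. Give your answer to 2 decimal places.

5.66

Values: 3, 4, 5, 6, 7, 8, 9
Σfx = 24×3 + 18×4 + 19×5 + 4×6 + 20×7 + 22×8 + 8×9 = 651
n = Σf = 115
Mean = 651 / 115 = 5.6609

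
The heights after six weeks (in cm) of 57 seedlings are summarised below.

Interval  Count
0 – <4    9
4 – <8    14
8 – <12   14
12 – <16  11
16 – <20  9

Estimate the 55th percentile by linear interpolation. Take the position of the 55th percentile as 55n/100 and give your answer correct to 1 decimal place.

10.4

Cumulative frequencies: 9, 23, 37, 48, 57
n = 57; position = 55n/100 = 31.35.
This falls in the class 8 – <12: L = 8, F = 23, f = 14, h = 4.
55th percentile ≈ 8 + ((31.35 − 23) / 14) × 4 = 10.3857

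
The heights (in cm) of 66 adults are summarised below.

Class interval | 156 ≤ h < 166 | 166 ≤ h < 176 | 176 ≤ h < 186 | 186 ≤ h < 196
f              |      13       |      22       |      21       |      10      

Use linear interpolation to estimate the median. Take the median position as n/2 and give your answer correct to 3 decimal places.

Cumulative frequencies: 13, 35, 56, 66
n = 66; position = n/2 = 33.
This falls in the class 166 ≤ h < 176: L = 166, F = 13, f = 22, h = 10.
Median ≈ 166 + ((33 − 13) / 22) × 10 = 175.0909

175.091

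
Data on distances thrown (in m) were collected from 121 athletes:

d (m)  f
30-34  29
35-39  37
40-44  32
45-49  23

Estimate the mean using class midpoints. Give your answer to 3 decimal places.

Midpoints: 32, 37, 42, 47
Σfm = 29×32 + 37×37 + 32×42 + 23×47 = 4722
n = Σf = 121
Mean = 4722 / 121 = 39.0248

39.025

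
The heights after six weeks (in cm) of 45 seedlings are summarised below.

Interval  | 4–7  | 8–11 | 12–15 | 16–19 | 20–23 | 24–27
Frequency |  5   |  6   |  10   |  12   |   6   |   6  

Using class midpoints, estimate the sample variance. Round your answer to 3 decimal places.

36.719

Midpoints: 5.5, 9.5, 13.5, 17.5, 21.5, 25.5
n = 45, Σfm = 711.5, mean = 15.8111
Σfm² = 12865.25
Σf(m − x̄)² = Σfm² − (Σfm)²/n = 12865.25 − 711.5²/45 = 1615.6444
Sample variance = 1615.6444 / 44 = 36.7192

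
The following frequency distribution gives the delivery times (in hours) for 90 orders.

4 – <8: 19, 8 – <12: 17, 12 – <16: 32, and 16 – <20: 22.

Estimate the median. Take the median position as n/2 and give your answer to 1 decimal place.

13.1

Cumulative frequencies: 19, 36, 68, 90
n = 90; position = n/2 = 45.
This falls in the class 12 – <16: L = 12, F = 36, f = 32, h = 4.
Median ≈ 12 + ((45 − 36) / 32) × 4 = 13.1250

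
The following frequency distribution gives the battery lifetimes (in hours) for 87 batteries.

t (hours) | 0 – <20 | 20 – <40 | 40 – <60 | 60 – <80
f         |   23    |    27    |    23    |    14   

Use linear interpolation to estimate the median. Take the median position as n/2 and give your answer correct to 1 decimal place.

Cumulative frequencies: 23, 50, 73, 87
n = 87; position = n/2 = 43.5.
This falls in the class 20 – <40: L = 20, F = 23, f = 27, h = 20.
Median ≈ 20 + ((43.5 − 23) / 27) × 20 = 35.1852

35.2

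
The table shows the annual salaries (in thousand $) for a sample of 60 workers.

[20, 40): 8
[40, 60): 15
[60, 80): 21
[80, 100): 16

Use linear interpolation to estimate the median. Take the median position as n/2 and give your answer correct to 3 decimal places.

Cumulative frequencies: 8, 23, 44, 60
n = 60; position = n/2 = 30.
This falls in the class [60, 80): L = 60, F = 23, f = 21, h = 20.
Median ≈ 60 + ((30 − 23) / 21) × 20 = 66.6667

66.667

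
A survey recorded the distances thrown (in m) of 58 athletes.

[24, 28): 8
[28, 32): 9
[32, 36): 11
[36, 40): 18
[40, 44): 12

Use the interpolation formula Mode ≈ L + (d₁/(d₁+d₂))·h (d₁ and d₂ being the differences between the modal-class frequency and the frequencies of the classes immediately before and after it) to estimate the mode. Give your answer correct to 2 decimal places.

38.15

Modal class: [36, 40) (highest frequency 18).
d₁ = 18 − 11 = 7, d₂ = 18 − 12 = 6
Mode ≈ 36 + (7/(7+6)) × 4 = 36 + 2.1538 = 38.1538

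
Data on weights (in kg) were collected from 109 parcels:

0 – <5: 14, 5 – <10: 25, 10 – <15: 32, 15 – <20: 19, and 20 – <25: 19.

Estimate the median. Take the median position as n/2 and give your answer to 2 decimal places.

Cumulative frequencies: 14, 39, 71, 90, 109
n = 109; position = n/2 = 54.5.
This falls in the class 10 – <15: L = 10, F = 39, f = 32, h = 5.
Median ≈ 10 + ((54.5 − 39) / 32) × 5 = 12.4219

12.42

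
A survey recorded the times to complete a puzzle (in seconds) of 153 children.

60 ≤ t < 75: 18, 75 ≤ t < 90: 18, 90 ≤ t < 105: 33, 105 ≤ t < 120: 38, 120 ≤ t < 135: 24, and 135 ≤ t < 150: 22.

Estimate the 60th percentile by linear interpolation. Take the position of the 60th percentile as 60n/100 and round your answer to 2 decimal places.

114.00

Cumulative frequencies: 18, 36, 69, 107, 131, 153
n = 153; position = 60n/100 = 91.8.
This falls in the class 105 ≤ t < 120: L = 105, F = 69, f = 38, h = 15.
60th percentile ≈ 105 + ((91.8 − 69) / 38) × 15 = 114.0000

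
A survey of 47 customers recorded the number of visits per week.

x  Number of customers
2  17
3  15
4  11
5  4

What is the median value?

3

Cumulative frequencies: 17, 32, 43, 47
n = 47, so the median is the value in position (n+1)/2 = 24.
Position 24 falls at value 3.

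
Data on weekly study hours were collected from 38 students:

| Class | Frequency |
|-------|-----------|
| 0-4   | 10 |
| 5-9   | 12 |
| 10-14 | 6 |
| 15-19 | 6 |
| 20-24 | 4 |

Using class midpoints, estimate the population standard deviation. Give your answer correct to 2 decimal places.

Midpoints: 2, 7, 12, 17, 22
n = 38, Σfm = 366, mean = 9.6316
Σfm² = 5162
Σf(m − x̄)² = Σfm² − (Σfm)²/n = 5162 − 366²/38 = 1636.8421
Population variance = 1636.8421 / 38 = 43.0748
Standard deviation = √43.0748 = 6.5631

6.56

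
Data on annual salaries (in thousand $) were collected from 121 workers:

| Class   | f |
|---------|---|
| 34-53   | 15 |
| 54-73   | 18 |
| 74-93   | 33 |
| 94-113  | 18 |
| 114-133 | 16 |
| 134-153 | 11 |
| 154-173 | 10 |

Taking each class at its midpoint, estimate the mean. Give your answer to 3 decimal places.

Midpoints: 43.5, 63.5, 83.5, 103.5, 123.5, 143.5, 163.5
Σfm = 15×43.5 + 18×63.5 + 33×83.5 + 18×103.5 + 16×123.5 + 11×143.5 + 10×163.5 = 11603.5
n = Σf = 121
Mean = 11603.5 / 121 = 95.8967

95.897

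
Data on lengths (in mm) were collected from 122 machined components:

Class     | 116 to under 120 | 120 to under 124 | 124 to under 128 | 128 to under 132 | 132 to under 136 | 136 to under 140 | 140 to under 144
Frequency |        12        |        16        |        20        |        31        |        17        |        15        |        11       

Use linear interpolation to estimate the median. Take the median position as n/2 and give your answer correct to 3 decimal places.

129.677

Cumulative frequencies: 12, 28, 48, 79, 96, 111, 122
n = 122; position = n/2 = 61.
This falls in the class 128 to under 132: L = 128, F = 48, f = 31, h = 4.
Median ≈ 128 + ((61 − 48) / 31) × 4 = 129.6774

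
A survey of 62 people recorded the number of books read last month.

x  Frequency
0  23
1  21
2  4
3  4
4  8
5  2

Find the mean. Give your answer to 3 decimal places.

1.339

Values: 0, 1, 2, 3, 4, 5
Σfx = 23×0 + 21×1 + 4×2 + 4×3 + 8×4 + 2×5 = 83
n = Σf = 62
Mean = 83 / 62 = 1.3387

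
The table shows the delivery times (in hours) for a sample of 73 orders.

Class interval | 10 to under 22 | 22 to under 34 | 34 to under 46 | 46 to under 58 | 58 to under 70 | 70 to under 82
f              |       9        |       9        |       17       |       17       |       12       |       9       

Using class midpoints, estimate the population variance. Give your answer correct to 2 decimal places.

Midpoints: 16, 28, 40, 52, 64, 76
n = 73, Σfm = 3412, mean = 46.7397
Σfm² = 183664
Σf(m − x̄)² = Σfm² − (Σfm)²/n = 183664 − 3412²/73 = 24188.0548
Population variance = 24188.0548 / 73 = 331.3432

331.34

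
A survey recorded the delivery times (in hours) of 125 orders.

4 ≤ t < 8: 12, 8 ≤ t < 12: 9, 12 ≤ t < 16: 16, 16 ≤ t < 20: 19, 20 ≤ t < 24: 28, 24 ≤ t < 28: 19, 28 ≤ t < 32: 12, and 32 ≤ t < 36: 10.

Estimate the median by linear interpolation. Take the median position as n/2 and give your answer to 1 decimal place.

Cumulative frequencies: 12, 21, 37, 56, 84, 103, 115, 125
n = 125; position = n/2 = 62.5.
This falls in the class 20 ≤ t < 24: L = 20, F = 56, f = 28, h = 4.
Median ≈ 20 + ((62.5 − 56) / 28) × 4 = 20.9286

20.9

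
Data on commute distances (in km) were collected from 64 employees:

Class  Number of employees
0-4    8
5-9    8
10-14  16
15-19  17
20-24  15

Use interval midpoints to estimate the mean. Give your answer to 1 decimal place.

13.8

Midpoints: 2, 7, 12, 17, 22
Σfm = 8×2 + 8×7 + 16×12 + 17×17 + 15×22 = 883
n = Σf = 64
Mean = 883 / 64 = 13.7969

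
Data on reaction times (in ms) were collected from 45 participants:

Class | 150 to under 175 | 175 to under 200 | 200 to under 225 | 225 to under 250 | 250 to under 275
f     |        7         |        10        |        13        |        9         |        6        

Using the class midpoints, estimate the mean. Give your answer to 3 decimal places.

210.833

Midpoints: 162.5, 187.5, 212.5, 237.5, 262.5
Σfm = 7×162.5 + 10×187.5 + 13×212.5 + 9×237.5 + 6×262.5 = 9487.5
n = Σf = 45
Mean = 9487.5 / 45 = 210.8333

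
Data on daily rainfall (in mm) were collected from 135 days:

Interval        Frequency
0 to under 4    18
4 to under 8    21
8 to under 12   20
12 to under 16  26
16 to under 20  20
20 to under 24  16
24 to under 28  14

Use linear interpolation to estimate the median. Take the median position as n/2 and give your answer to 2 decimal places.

13.31

Cumulative frequencies: 18, 39, 59, 85, 105, 121, 135
n = 135; position = n/2 = 67.5.
This falls in the class 12 to under 16: L = 12, F = 59, f = 26, h = 4.
Median ≈ 12 + ((67.5 − 59) / 26) × 4 = 13.3077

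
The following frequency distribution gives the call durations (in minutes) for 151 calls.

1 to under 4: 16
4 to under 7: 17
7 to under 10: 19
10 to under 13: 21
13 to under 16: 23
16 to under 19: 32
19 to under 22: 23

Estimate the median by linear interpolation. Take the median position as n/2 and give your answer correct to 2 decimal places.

Cumulative frequencies: 16, 33, 52, 73, 96, 128, 151
n = 151; position = n/2 = 75.5.
This falls in the class 13 to under 16: L = 13, F = 73, f = 23, h = 3.
Median ≈ 13 + ((75.5 − 73) / 23) × 3 = 13.3261

13.33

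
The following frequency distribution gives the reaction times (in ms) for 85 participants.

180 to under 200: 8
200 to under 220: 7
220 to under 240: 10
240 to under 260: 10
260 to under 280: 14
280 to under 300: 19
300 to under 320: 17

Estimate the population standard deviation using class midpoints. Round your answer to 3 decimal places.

Midpoints: 190, 210, 230, 250, 270, 290, 310
n = 85, Σfm = 22350, mean = 262.9412
Σfm² = 6003700
Σf(m − x̄)² = Σfm² − (Σfm)²/n = 6003700 − 22350²/85 = 126964.7059
Population variance = 126964.7059 / 85 = 1493.7024
Standard deviation = √1493.7024 = 38.6484

38.648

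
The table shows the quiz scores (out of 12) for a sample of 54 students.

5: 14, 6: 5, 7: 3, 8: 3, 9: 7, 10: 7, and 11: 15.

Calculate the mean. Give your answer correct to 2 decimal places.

8.20

Values: 5, 6, 7, 8, 9, 10, 11
Σfx = 14×5 + 5×6 + 3×7 + 3×8 + 7×9 + 7×10 + 15×11 = 443
n = Σf = 54
Mean = 443 / 54 = 8.2037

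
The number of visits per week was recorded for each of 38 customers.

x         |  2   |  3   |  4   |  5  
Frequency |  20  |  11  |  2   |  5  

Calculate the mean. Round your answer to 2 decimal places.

Values: 2, 3, 4, 5
Σfx = 20×2 + 11×3 + 2×4 + 5×5 = 106
n = Σf = 38
Mean = 106 / 38 = 2.7895

2.79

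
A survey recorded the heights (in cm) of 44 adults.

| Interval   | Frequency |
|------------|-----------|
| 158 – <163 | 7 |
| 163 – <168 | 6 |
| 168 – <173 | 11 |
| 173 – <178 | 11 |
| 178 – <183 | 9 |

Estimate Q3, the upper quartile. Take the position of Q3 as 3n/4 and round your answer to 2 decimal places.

177.09

Cumulative frequencies: 7, 13, 24, 35, 44
n = 44; position = 3n/4 = 33.
This falls in the class 173 – <178: L = 173, F = 24, f = 11, h = 5.
Upper quartile ≈ 173 + ((33 − 24) / 11) × 5 = 177.0909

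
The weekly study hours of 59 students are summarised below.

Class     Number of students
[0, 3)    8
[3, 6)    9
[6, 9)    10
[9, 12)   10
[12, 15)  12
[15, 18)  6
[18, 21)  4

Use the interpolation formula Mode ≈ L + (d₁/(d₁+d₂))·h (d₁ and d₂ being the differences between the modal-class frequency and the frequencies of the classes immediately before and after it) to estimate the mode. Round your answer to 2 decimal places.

Modal class: [12, 15) (highest frequency 12).
d₁ = 12 − 10 = 2, d₂ = 12 − 6 = 6
Mode ≈ 12 + (2/(2+6)) × 3 = 12 + 0.7500 = 12.7500

12.75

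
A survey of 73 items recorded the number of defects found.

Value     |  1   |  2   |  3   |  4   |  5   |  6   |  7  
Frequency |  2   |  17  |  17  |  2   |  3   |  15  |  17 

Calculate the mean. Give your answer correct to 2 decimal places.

Values: 1, 2, 3, 4, 5, 6, 7
Σfx = 2×1 + 17×2 + 17×3 + 2×4 + 3×5 + 15×6 + 17×7 = 319
n = Σf = 73
Mean = 319 / 73 = 4.3699

4.37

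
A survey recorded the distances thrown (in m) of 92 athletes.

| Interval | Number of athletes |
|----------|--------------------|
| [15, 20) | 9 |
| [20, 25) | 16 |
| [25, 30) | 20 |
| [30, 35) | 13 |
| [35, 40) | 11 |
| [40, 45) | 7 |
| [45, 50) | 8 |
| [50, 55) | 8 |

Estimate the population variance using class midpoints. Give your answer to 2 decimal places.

Midpoints: 17.5, 22.5, 27.5, 32.5, 37.5, 42.5, 47.5, 52.5
n = 92, Σfm = 3000, mean = 32.6087
Σfm² = 107925
Σf(m − x̄)² = Σfm² − (Σfm)²/n = 107925 − 3000²/92 = 10098.9130
Population variance = 10098.9130 / 92 = 109.7708

109.77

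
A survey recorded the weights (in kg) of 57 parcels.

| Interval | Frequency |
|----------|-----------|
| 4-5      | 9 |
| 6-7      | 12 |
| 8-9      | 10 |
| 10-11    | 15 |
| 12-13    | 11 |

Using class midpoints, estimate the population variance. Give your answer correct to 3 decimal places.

Midpoints: 4.5, 6.5, 8.5, 10.5, 12.5
n = 57, Σfm = 498.5, mean = 8.7456
Σfm² = 4784.25
Σf(m − x̄)² = Σfm² − (Σfm)²/n = 4784.25 − 498.5²/57 = 424.5614
Population variance = 424.5614 / 57 = 7.4484

7.448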